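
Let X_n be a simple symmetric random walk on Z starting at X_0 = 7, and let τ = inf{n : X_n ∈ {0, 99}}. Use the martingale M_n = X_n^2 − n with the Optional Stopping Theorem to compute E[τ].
E[τ] = 644

M_n = X_n^2 − n is a martingale (since E[X_{n+1}^2 | F_n] = X_n^2 + 1). By OST (τ has finite mean in a bounded region), E[M_τ] = E[M_0] = X_0^2 − 0 = 7^2 = 49. Also E[M_τ] = E[X_τ^2] − E[τ]. The walk exits at 0 or 99, with P(hit 99 first) = 7/99, so E[X_τ^2] = 99^2 · 7/99 + 0 = 693. Thus E[τ] = E[X_τ^2] − E[M_τ] = 693 − 49 = 644 = 7(99 − 7) = 644.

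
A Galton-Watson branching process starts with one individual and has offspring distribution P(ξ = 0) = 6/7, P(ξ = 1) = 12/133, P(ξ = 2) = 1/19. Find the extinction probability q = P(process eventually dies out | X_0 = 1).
q = 1

Mean offspring μ = 0·6/7 + 1·12/133 + 2·1/19 = 26/133 ≤ 1. For μ ≤ 1 with offspring not concentrated at 1, the Galton-Watson process goes extinct almost surely, so q = 1.
(Algebraic check: The pgf is f(s) = 6/7 + 12/133·s + 1/19·s². The extinction probability q is the smallest fixed point of f in [0, 1]. Setting s = f(s):
  1/19·s² + (12/133 − 1)·s + 6/7 = 0
  1/19·s² − (6/7 + 1/19)·s + 6/7 = 0
which factors as (s − 1)·(1/19·s − 6/7) = 0, giving roots s = 1 and s = (6/7)/(1/19) = 114/7. Since 114/7 ≥ 1, the smallest root in [0, 1] is s = 1.)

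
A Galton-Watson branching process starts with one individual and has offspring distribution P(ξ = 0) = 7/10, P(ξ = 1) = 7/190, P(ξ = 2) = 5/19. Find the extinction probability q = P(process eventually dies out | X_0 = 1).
q = 1

Mean offspring μ = 0·7/10 + 1·7/190 + 2·5/19 = 107/190 ≤ 1. For μ ≤ 1 with offspring not concentrated at 1, the Galton-Watson process goes extinct almost surely, so q = 1.
(Algebraic check: The pgf is f(s) = 7/10 + 7/190·s + 5/19·s². The extinction probability q is the smallest fixed point of f in [0, 1]. Setting s = f(s):
  5/19·s² + (7/190 − 1)·s + 7/10 = 0
  5/19·s² − (7/10 + 5/19)·s + 7/10 = 0
which factors as (s − 1)·(5/19·s − 7/10) = 0, giving roots s = 1 and s = (7/10)/(5/19) = 133/50. Since 133/50 ≥ 1, the smallest root in [0, 1] is s = 1.)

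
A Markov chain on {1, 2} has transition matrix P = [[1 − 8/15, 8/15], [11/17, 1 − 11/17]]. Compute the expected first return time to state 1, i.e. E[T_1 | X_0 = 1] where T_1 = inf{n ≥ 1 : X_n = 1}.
E[T_1 | X_0 = 1] = 1/π_1 = 301/165

For an irreducible recurrent Markov chain with stationary distribution π, E[T_i | X_0 = i] = 1/π_i (Kac's formula). Here π_1 = (11/17)/(8/15 + 11/17) = (11/17)/(301/255) = 165/301, so E[T_1 | X_0 = 1] = 1/π_1 = (8/15 + 11/17)/(11/17) = (301/255)/(11/17) = 301/165.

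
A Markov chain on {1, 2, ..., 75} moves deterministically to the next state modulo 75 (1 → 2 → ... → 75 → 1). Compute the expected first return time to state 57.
E[T_57 | X_0 = 57] = 75

The chain cycles deterministically, so starting at state 57 it returns in exactly 75 steps. Equivalently, the stationary distribution is uniform π_j = 1/75 for every state j, so by Kac's formula E[T_57] = 1/π_57 = 75.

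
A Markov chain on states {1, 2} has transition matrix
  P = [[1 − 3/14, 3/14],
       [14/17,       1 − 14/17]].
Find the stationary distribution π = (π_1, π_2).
π_1 = 196/247, π_2 = 51/247

Solve πP = π with π_1 + π_2 = 1. From πP = π: π_1 · (1 − 3/14) + π_2 · 14/17 = π_1 ⇒ π_2 · 14/17 = π_1 · 3/14 ⇒ π_2/π_1 = (3/14)/(14/17) = 51/196. Together with π_1 + π_2 = 1:
  π_1 = (14/17)/(3/14 + 14/17) = (14/17)/(247/238) = 196/247,
  π_2 = (3/14)/(3/14 + 14/17) = (3/14)/(247/238) = 51/247.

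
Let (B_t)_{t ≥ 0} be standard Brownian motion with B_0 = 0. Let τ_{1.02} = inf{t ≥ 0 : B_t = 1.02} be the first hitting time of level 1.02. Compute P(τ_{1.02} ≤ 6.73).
P(τ_{1.02} ≤ 6.73) = 2(1 − Φ(1.02/√6.73)) = 2(1 − Φ(0.3932)) ≈ 0.6942

By the reflection principle for standard BM, P(τ_b ≤ t) = 2 · P(B_t ≥ b). Since B_t ~ N(0, t), P(B_t ≥ 1.02) = 1 − Φ(1.02/√t) = 1 − Φ(1.02/√6.73) = 1 − Φ(0.3932) ≈ 0.34709. Doubling: P(τ_{1.02} ≤ 6.73) ≈ 2 · 0.34709 = 0.69418 ≈ 0.6942.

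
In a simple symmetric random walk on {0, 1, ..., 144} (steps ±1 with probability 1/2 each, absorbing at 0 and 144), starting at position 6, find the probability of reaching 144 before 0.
P(hit 144 before 0) = 6/144 = 1/24

Let u_k = P(hit 144 before 0 | start at k). Then u_0 = 0, u_144 = 1, and u_k = u_{k-1}/2 + u_{k+1}/2 for 1 ≤ k ≤ 143. This harmonic recurrence is solved by u_k = k/144, giving u_6 = 6/144 = 1/24.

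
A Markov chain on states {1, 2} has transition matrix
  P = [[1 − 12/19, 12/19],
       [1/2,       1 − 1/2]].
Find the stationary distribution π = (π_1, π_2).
π_1 = 19/43, π_2 = 24/43

Solve πP = π with π_1 + π_2 = 1. From πP = π: π_1 · (1 − 12/19) + π_2 · 1/2 = π_1 ⇒ π_2 · 1/2 = π_1 · 12/19 ⇒ π_2/π_1 = (12/19)/(1/2) = 24/19. Together with π_1 + π_2 = 1:
  π_1 = (1/2)/(12/19 + 1/2) = (1/2)/(43/38) = 19/43,
  π_2 = (12/19)/(12/19 + 1/2) = (12/19)/(43/38) = 24/43.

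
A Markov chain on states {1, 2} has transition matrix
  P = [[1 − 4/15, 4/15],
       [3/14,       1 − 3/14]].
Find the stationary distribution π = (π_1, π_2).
π_1 = 45/101, π_2 = 56/101

Solve πP = π with π_1 + π_2 = 1. From πP = π: π_1 · (1 − 4/15) + π_2 · 3/14 = π_1 ⇒ π_2 · 3/14 = π_1 · 4/15 ⇒ π_2/π_1 = (4/15)/(3/14) = 56/45. Together with π_1 + π_2 = 1:
  π_1 = (3/14)/(4/15 + 3/14) = (3/14)/(101/210) = 45/101,
  π_2 = (4/15)/(4/15 + 3/14) = (4/15)/(101/210) = 56/101.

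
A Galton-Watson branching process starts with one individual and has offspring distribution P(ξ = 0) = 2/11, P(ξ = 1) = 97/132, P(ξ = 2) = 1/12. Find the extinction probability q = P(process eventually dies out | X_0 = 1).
q = 1

Mean offspring μ = 0·2/11 + 1·97/132 + 2·1/12 = 119/132 ≤ 1. For μ ≤ 1 with offspring not concentrated at 1, the Galton-Watson process goes extinct almost surely, so q = 1.
(Algebraic check: The pgf is f(s) = 2/11 + 97/132·s + 1/12·s². The extinction probability q is the smallest fixed point of f in [0, 1]. Setting s = f(s):
  1/12·s² + (97/132 − 1)·s + 2/11 = 0
  1/12·s² − (2/11 + 1/12)·s + 2/11 = 0
which factors as (s − 1)·(1/12·s − 2/11) = 0, giving roots s = 1 and s = (2/11)/(1/12) = 24/11. Since 24/11 ≥ 1, the smallest root in [0, 1] is s = 1.)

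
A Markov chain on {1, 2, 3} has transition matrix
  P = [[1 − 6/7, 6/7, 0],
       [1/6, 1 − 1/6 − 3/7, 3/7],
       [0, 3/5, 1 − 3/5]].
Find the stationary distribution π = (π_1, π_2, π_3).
π = (49/481, 252/481, 180/481)

This is a birth-death chain on three states, which satisfies detailed balance: π_1 · P_{12} = π_2 · P_{21} and π_2 · P_{23} = π_3 · P_{32}.
From π_1 · 6/7 = π_2 · 1/6: π_2/π_1 = (6/7)/(1/6) = 36/7.
From π_2 · 3/7 = π_3 · 3/5: π_3/π_2 = (3/7)/(3/5) = 5/7.
Take π_1 proportional to 1; then unnormalized π = (1, 36/7, 180/49). Normalize by dividing by the sum 481/49:
  π = (49/481, 252/481, 180/481).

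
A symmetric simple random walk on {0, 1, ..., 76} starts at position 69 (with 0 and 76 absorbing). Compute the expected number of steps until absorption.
E[τ | X_0 = 69] = 483

Let v_k = E[τ | X_0 = k]. Boundary: v_0 = v_76 = 0. Recurrence: v_k = 1 + (v_{k-1} + v_{k+1})/2 for 1 ≤ k ≤ 75. The particular solution to v_k − (v_{k-1} + v_{k+1})/2 = 1 is v_k = −k^2. Adding homogeneous solution A + B k and matching boundaries gives v_k = k (76 − k). Substituting k = 69: v_69 = 69 · 7 = 483.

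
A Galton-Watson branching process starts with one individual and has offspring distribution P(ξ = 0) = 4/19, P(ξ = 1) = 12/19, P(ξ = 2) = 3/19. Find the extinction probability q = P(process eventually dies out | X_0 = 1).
q = 1

Mean offspring μ = 0·4/19 + 1·12/19 + 2·3/19 = 18/19 ≤ 1. For μ ≤ 1 with offspring not concentrated at 1, the Galton-Watson process goes extinct almost surely, so q = 1.
(Algebraic check: The pgf is f(s) = 4/19 + 12/19·s + 3/19·s². The extinction probability q is the smallest fixed point of f in [0, 1]. Setting s = f(s):
  3/19·s² + (12/19 − 1)·s + 4/19 = 0
  3/19·s² − (4/19 + 3/19)·s + 4/19 = 0
which factors as (s − 1)·(3/19·s − 4/19) = 0, giving roots s = 1 and s = (4/19)/(3/19) = 4/3. Since 4/3 ≥ 1, the smallest root in [0, 1] is s = 1.)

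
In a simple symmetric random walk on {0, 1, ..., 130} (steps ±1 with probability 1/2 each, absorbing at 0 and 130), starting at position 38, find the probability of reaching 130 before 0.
P(hit 130 before 0) = 38/130 = 19/65

Let u_k = P(hit 130 before 0 | start at k). Then u_0 = 0, u_130 = 1, and u_k = u_{k-1}/2 + u_{k+1}/2 for 1 ≤ k ≤ 129. This harmonic recurrence is solved by u_k = k/130, giving u_38 = 38/130 = 19/65.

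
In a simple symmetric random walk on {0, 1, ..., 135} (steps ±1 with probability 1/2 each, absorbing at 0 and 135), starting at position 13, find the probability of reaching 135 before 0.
P(hit 135 before 0) = 13/135

Let u_k = P(hit 135 before 0 | start at k). Then u_0 = 0, u_135 = 1, and u_k = u_{k-1}/2 + u_{k+1}/2 for 1 ≤ k ≤ 134. This harmonic recurrence is solved by u_k = k/135, giving u_13 = 13/135.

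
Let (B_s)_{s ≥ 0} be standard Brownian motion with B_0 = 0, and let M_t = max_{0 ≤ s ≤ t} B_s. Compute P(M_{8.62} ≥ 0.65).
P(M_{8.62} ≥ 0.65) = 2·P(B_{8.62} ≥ 0.65) = 2(1 − Φ(0.65/√8.62)) ≈ 0.8248

By the reflection principle for Brownian motion, P(M_t ≥ a) = 2 · P(B_t ≥ a) for a ≥ 0. Since B_t ~ N(0, t), P(B_t ≥ 0.65) = 1 − Φ(0.65/√t) = 1 − Φ(0.65/√8.62) = 1 − Φ(0.2214). So
  P(M_{8.62} ≥ 0.65) = 2(1 − Φ(0.2214)) ≈ 0.8248.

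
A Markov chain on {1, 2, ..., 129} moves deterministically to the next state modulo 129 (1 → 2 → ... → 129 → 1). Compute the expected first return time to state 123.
E[T_123 | X_0 = 123] = 129

The chain cycles deterministically, so starting at state 123 it returns in exactly 129 steps. Equivalently, the stationary distribution is uniform π_j = 1/129 for every state j, so by Kac's formula E[T_123] = 1/π_123 = 129.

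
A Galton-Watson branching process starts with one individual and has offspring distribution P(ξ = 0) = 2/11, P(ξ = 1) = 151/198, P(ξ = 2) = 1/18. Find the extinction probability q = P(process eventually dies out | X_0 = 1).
q = 1

Mean offspring μ = 0·2/11 + 1·151/198 + 2·1/18 = 173/198 ≤ 1. For μ ≤ 1 with offspring not concentrated at 1, the Galton-Watson process goes extinct almost surely, so q = 1.
(Algebraic check: The pgf is f(s) = 2/11 + 151/198·s + 1/18·s². The extinction probability q is the smallest fixed point of f in [0, 1]. Setting s = f(s):
  1/18·s² + (151/198 − 1)·s + 2/11 = 0
  1/18·s² − (2/11 + 1/18)·s + 2/11 = 0
which factors as (s − 1)·(1/18·s − 2/11) = 0, giving roots s = 1 and s = (2/11)/(1/18) = 36/11. Since 36/11 ≥ 1, the smallest root in [0, 1] is s = 1.)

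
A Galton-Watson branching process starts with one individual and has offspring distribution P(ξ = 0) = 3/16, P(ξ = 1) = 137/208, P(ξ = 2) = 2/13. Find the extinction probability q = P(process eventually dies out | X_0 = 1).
q = 1

Mean offspring μ = 0·3/16 + 1·137/208 + 2·2/13 = 201/208 ≤ 1. For μ ≤ 1 with offspring not concentrated at 1, the Galton-Watson process goes extinct almost surely, so q = 1.
(Algebraic check: The pgf is f(s) = 3/16 + 137/208·s + 2/13·s². The extinction probability q is the smallest fixed point of f in [0, 1]. Setting s = f(s):
  2/13·s² + (137/208 − 1)·s + 3/16 = 0
  2/13·s² − (3/16 + 2/13)·s + 3/16 = 0
which factors as (s − 1)·(2/13·s − 3/16) = 0, giving roots s = 1 and s = (3/16)/(2/13) = 39/32. Since 39/32 ≥ 1, the smallest root in [0, 1] is s = 1.)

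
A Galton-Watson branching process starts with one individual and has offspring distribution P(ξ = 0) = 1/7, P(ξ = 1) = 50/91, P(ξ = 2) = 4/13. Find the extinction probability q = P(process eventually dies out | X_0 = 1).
q = 13/28

The pgf is f(s) = 1/7 + 50/91·s + 4/13·s². The extinction probability q is the smallest fixed point of f in [0, 1]. Setting s = f(s):
  4/13·s² + (50/91 − 1)·s + 1/7 = 0
  4/13·s² − (1/7 + 4/13)·s + 1/7 = 0
which factors as (s − 1)·(4/13·s − 1/7) = 0, giving roots s = 1 and s = (1/7)/(4/13) = 13/28.
Mean offspring μ = 50/91 + 2·4/13 = 106/91 > 1 (supercritical), so q < 1. The extinction probability is the smaller root: q = (1/7)/(4/13) = 13/28.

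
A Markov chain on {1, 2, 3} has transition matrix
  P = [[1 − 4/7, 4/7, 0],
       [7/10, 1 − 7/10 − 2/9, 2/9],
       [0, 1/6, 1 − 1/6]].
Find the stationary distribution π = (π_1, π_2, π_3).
π = (21/61, 120/427, 160/427)

This is a birth-death chain on three states, which satisfies detailed balance: π_1 · P_{12} = π_2 · P_{21} and π_2 · P_{23} = π_3 · P_{32}.
From π_1 · 4/7 = π_2 · 7/10: π_2/π_1 = (4/7)/(7/10) = 40/49.
From π_2 · 2/9 = π_3 · 1/6: π_3/π_2 = (2/9)/(1/6) = 4/3.
Take π_1 proportional to 1; then unnormalized π = (1, 40/49, 160/147). Normalize by dividing by the sum 61/21:
  π = (21/61, 120/427, 160/427).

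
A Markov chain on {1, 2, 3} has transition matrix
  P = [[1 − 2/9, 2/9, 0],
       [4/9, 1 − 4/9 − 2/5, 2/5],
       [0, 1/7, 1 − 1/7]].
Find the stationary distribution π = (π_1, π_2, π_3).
π = (10/29, 5/29, 14/29)

This is a birth-death chain on three states, which satisfies detailed balance: π_1 · P_{12} = π_2 · P_{21} and π_2 · P_{23} = π_3 · P_{32}.
From π_1 · 2/9 = π_2 · 4/9: π_2/π_1 = (2/9)/(4/9) = 1/2.
From π_2 · 2/5 = π_3 · 1/7: π_3/π_2 = (2/5)/(1/7) = 14/5.
Take π_1 proportional to 1; then unnormalized π = (1, 1/2, 7/5). Normalize by dividing by the sum 29/10:
  π = (10/29, 5/29, 14/29).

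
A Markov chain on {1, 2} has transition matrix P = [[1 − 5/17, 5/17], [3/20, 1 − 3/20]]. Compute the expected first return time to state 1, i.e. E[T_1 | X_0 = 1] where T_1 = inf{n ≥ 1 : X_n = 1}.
E[T_1 | X_0 = 1] = 1/π_1 = 151/51

For an irreducible recurrent Markov chain with stationary distribution π, E[T_i | X_0 = i] = 1/π_i (Kac's formula). Here π_1 = (3/20)/(5/17 + 3/20) = (3/20)/(151/340) = 51/151, so E[T_1 | X_0 = 1] = 1/π_1 = (5/17 + 3/20)/(3/20) = (151/340)/(3/20) = 151/51.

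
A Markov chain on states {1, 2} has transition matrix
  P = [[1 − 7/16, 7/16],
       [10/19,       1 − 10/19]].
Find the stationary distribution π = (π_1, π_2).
π_1 = 160/293, π_2 = 133/293

Solve πP = π with π_1 + π_2 = 1. From πP = π: π_1 · (1 − 7/16) + π_2 · 10/19 = π_1 ⇒ π_2 · 10/19 = π_1 · 7/16 ⇒ π_2/π_1 = (7/16)/(10/19) = 133/160. Together with π_1 + π_2 = 1:
  π_1 = (10/19)/(7/16 + 10/19) = (10/19)/(293/304) = 160/293,
  π_2 = (7/16)/(7/16 + 10/19) = (7/16)/(293/304) = 133/293.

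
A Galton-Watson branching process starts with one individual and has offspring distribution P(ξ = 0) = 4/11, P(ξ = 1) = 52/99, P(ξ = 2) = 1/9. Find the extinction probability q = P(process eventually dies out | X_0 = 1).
q = 1

Mean offspring μ = 0·4/11 + 1·52/99 + 2·1/9 = 74/99 ≤ 1. For μ ≤ 1 with offspring not concentrated at 1, the Galton-Watson process goes extinct almost surely, so q = 1.
(Algebraic check: The pgf is f(s) = 4/11 + 52/99·s + 1/9·s². The extinction probability q is the smallest fixed point of f in [0, 1]. Setting s = f(s):
  1/9·s² + (52/99 − 1)·s + 4/11 = 0
  1/9·s² − (4/11 + 1/9)·s + 4/11 = 0
which factors as (s − 1)·(1/9·s − 4/11) = 0, giving roots s = 1 and s = (4/11)/(1/9) = 36/11. Since 36/11 ≥ 1, the smallest root in [0, 1] is s = 1.)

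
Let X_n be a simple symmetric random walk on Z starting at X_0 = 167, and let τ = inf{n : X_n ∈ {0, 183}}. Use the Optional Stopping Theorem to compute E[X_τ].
E[X_τ] = 167

X_n is a martingale and τ is a bounded-mean stopping time (indeed τ is finite a.s. with bounded expectation since the walk is in a bounded region). By the OST, E[X_τ] = E[X_0] = 167. Equivalently: E[X_τ] = 183 · P(hit 183 first) + 0 · P(hit 0 first) = 183 · (167/183) = 167.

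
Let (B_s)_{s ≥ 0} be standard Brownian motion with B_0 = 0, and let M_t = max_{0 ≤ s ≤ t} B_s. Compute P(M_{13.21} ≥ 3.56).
P(M_{13.21} ≥ 3.56) = 2·P(B_{13.21} ≥ 3.56) = 2(1 − Φ(3.56/√13.21)) ≈ 0.3273

By the reflection principle for Brownian motion, P(M_t ≥ a) = 2 · P(B_t ≥ a) for a ≥ 0. Since B_t ~ N(0, t), P(B_t ≥ 3.56) = 1 − Φ(3.56/√t) = 1 − Φ(3.56/√13.21) = 1 − Φ(0.9795). So
  P(M_{13.21} ≥ 3.56) = 2(1 − Φ(0.9795)) ≈ 0.3273.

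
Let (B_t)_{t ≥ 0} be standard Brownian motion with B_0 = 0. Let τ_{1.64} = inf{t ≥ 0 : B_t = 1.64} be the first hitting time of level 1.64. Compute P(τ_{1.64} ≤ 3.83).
P(τ_{1.64} ≤ 3.83) = 2(1 − Φ(1.64/√3.83)) = 2(1 − Φ(0.8380)) ≈ 0.4020

By the reflection principle for standard BM, P(τ_b ≤ t) = 2 · P(B_t ≥ b). Since B_t ~ N(0, t), P(B_t ≥ 1.64) = 1 − Φ(1.64/√t) = 1 − Φ(1.64/√3.83) = 1 − Φ(0.8380) ≈ 0.20102. Doubling: P(τ_{1.64} ≤ 3.83) ≈ 2 · 0.20102 = 0.40204 ≈ 0.4020.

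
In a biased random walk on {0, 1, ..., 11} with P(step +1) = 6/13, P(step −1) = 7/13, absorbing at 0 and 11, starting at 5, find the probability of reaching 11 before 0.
P(hit 11 before 0) = (1 − (7/6)^5) / (1 − (7/6)^11) = 421350336/1614529687

Let u_k denote P(reach 11 before 0 | start at k). Boundary: u_0 = 0, u_11 = 1. Recurrence: u_k = 6/13·u_{k+1} + 7/13·u_{k-1} for 1 ≤ k ≤ 10. Try u_k = A + B·r^k with r = q/p = (7/13)/(6/13) = 7/6. Substitution satisfies the recurrence; boundary conditions give:
  u_k = (1 − r^k) / (1 − r^N) = (1 − (7/6)^5) / (1 − (7/6)^11) = 421350336/1614529687.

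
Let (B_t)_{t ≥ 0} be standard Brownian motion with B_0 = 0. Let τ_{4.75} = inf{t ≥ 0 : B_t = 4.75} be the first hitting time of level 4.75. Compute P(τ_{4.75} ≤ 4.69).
P(τ_{4.75} ≤ 4.69) = 2(1 − Φ(4.75/√4.69)) = 2(1 − Φ(2.1933)) ≈ 0.0283

By the reflection principle for standard BM, P(τ_b ≤ t) = 2 · P(B_t ≥ b). Since B_t ~ N(0, t), P(B_t ≥ 4.75) = 1 − Φ(4.75/√t) = 1 − Φ(4.75/√4.69) = 1 − Φ(2.1933) ≈ 0.01414. Doubling: P(τ_{4.75} ≤ 4.69) ≈ 2 · 0.01414 = 0.02828 ≈ 0.0283.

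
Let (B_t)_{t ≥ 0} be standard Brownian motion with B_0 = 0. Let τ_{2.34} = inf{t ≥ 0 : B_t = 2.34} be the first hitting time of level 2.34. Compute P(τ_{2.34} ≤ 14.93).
P(τ_{2.34} ≤ 14.93) = 2(1 − Φ(2.34/√14.93)) = 2(1 − Φ(0.6056)) ≈ 0.5448

By the reflection principle for standard BM, P(τ_b ≤ t) = 2 · P(B_t ≥ b). Since B_t ~ N(0, t), P(B_t ≥ 2.34) = 1 − Φ(2.34/√t) = 1 − Φ(2.34/√14.93) = 1 − Φ(0.6056) ≈ 0.27239. Doubling: P(τ_{2.34} ≤ 14.93) ≈ 2 · 0.27239 = 0.54478 ≈ 0.5448.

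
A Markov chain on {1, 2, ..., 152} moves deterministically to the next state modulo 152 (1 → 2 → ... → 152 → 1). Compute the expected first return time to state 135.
E[T_135 | X_0 = 135] = 152

The chain cycles deterministically, so starting at state 135 it returns in exactly 152 steps. Equivalently, the stationary distribution is uniform π_j = 1/152 for every state j, so by Kac's formula E[T_135] = 1/π_135 = 152.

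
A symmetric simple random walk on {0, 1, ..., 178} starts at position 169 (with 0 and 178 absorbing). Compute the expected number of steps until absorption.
E[τ | X_0 = 169] = 1521

Let v_k = E[τ | X_0 = k]. Boundary: v_0 = v_178 = 0. Recurrence: v_k = 1 + (v_{k-1} + v_{k+1})/2 for 1 ≤ k ≤ 177. The particular solution to v_k − (v_{k-1} + v_{k+1})/2 = 1 is v_k = −k^2. Adding homogeneous solution A + B k and matching boundaries gives v_k = k (178 − k). Substituting k = 169: v_169 = 169 · 9 = 1521.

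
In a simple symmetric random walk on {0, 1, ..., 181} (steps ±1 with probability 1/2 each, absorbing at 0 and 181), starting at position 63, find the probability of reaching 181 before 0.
P(hit 181 before 0) = 63/181

Let u_k = P(hit 181 before 0 | start at k). Then u_0 = 0, u_181 = 1, and u_k = u_{k-1}/2 + u_{k+1}/2 for 1 ≤ k ≤ 180. This harmonic recurrence is solved by u_k = k/181, giving u_63 = 63/181.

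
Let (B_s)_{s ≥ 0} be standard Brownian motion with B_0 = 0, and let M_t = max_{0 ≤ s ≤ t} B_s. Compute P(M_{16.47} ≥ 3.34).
P(M_{16.47} ≥ 3.34) = 2·P(B_{16.47} ≥ 3.34) = 2(1 − Φ(3.34/√16.47)) ≈ 0.4105

By the reflection principle for Brownian motion, P(M_t ≥ a) = 2 · P(B_t ≥ a) for a ≥ 0. Since B_t ~ N(0, t), P(B_t ≥ 3.34) = 1 − Φ(3.34/√t) = 1 − Φ(3.34/√16.47) = 1 − Φ(0.8230). So
  P(M_{16.47} ≥ 3.34) = 2(1 − Φ(0.8230)) ≈ 0.4105.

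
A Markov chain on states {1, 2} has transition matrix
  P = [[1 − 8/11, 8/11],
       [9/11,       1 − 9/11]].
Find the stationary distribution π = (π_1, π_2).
π_1 = 9/17, π_2 = 8/17

Solve πP = π with π_1 + π_2 = 1. From πP = π: π_1 · (1 − 8/11) + π_2 · 9/11 = π_1 ⇒ π_2 · 9/11 = π_1 · 8/11 ⇒ π_2/π_1 = (8/11)/(9/11) = 8/9. Together with π_1 + π_2 = 1:
  π_1 = (9/11)/(8/11 + 9/11) = (9/11)/(17/11) = 9/17,
  π_2 = (8/11)/(8/11 + 9/11) = (8/11)/(17/11) = 8/17.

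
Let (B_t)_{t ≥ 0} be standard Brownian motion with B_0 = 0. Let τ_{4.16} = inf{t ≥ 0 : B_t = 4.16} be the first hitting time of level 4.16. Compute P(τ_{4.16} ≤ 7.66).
P(τ_{4.16} ≤ 7.66) = 2(1 − Φ(4.16/√7.66)) = 2(1 − Φ(1.5031)) ≈ 0.1328

By the reflection principle for standard BM, P(τ_b ≤ t) = 2 · P(B_t ≥ b). Since B_t ~ N(0, t), P(B_t ≥ 4.16) = 1 − Φ(4.16/√t) = 1 − Φ(4.16/√7.66) = 1 − Φ(1.5031) ≈ 0.06641. Doubling: P(τ_{4.16} ≤ 7.66) ≈ 2 · 0.06641 = 0.13282 ≈ 0.1328.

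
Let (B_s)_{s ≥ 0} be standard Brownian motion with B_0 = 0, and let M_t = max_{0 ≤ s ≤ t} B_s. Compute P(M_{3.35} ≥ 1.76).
P(M_{3.35} ≥ 1.76) = 2·P(B_{3.35} ≥ 1.76) = 2(1 − Φ(1.76/√3.35)) ≈ 0.3363

By the reflection principle for Brownian motion, P(M_t ≥ a) = 2 · P(B_t ≥ a) for a ≥ 0. Since B_t ~ N(0, t), P(B_t ≥ 1.76) = 1 − Φ(1.76/√t) = 1 − Φ(1.76/√3.35) = 1 − Φ(0.9616). So
  P(M_{3.35} ≥ 1.76) = 2(1 − Φ(0.9616)) ≈ 0.3363.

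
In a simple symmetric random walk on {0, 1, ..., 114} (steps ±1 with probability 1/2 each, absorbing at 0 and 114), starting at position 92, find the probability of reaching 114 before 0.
P(hit 114 before 0) = 92/114 = 46/57

Let u_k = P(hit 114 before 0 | start at k). Then u_0 = 0, u_114 = 1, and u_k = u_{k-1}/2 + u_{k+1}/2 for 1 ≤ k ≤ 113. This harmonic recurrence is solved by u_k = k/114, giving u_92 = 92/114 = 46/57.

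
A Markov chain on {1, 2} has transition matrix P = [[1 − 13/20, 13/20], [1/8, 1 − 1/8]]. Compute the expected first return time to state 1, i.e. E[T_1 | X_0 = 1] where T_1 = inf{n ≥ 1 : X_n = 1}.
E[T_1 | X_0 = 1] = 1/π_1 = 31/5

For an irreducible recurrent Markov chain with stationary distribution π, E[T_i | X_0 = i] = 1/π_i (Kac's formula). Here π_1 = (1/8)/(13/20 + 1/8) = (1/8)/(31/40) = 5/31, so E[T_1 | X_0 = 1] = 1/π_1 = (13/20 + 1/8)/(1/8) = (31/40)/(1/8) = 31/5.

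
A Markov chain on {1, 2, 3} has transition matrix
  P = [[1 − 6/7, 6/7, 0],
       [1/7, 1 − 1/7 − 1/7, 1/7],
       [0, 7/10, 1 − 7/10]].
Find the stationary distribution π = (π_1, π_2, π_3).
π = (49/403, 294/403, 60/403)

This is a birth-death chain on three states, which satisfies detailed balance: π_1 · P_{12} = π_2 · P_{21} and π_2 · P_{23} = π_3 · P_{32}.
From π_1 · 6/7 = π_2 · 1/7: π_2/π_1 = (6/7)/(1/7) = 6.
From π_2 · 1/7 = π_3 · 7/10: π_3/π_2 = (1/7)/(7/10) = 10/49.
Take π_1 proportional to 1; then unnormalized π = (1, 6, 60/49). Normalize by dividing by the sum 403/49:
  π = (49/403, 294/403, 60/403).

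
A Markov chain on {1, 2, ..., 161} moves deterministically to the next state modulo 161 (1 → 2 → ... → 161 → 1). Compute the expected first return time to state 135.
E[T_135 | X_0 = 135] = 161

The chain cycles deterministically, so starting at state 135 it returns in exactly 161 steps. Equivalently, the stationary distribution is uniform π_j = 1/161 for every state j, so by Kac's formula E[T_135] = 1/π_135 = 161.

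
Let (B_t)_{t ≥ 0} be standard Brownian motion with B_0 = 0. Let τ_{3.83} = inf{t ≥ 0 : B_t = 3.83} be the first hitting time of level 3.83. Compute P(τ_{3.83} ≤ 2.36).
P(τ_{3.83} ≤ 2.36) = 2(1 − Φ(3.83/√2.36)) = 2(1 − Φ(2.4931)) ≈ 0.0127

By the reflection principle for standard BM, P(τ_b ≤ t) = 2 · P(B_t ≥ b). Since B_t ~ N(0, t), P(B_t ≥ 3.83) = 1 − Φ(3.83/√t) = 1 − Φ(3.83/√2.36) = 1 − Φ(2.4931) ≈ 0.00633. Doubling: P(τ_{3.83} ≤ 2.36) ≈ 2 · 0.00633 = 0.01266 ≈ 0.0127.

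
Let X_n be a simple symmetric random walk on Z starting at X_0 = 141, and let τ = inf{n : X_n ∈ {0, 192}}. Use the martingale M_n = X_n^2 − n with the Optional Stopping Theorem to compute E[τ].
E[τ] = 7191

M_n = X_n^2 − n is a martingale (since E[X_{n+1}^2 | F_n] = X_n^2 + 1). By OST (τ has finite mean in a bounded region), E[M_τ] = E[M_0] = X_0^2 − 0 = 141^2 = 19881. Also E[M_τ] = E[X_τ^2] − E[τ]. The walk exits at 0 or 192, with P(hit 192 first) = 141/192, so E[X_τ^2] = 192^2 · 141/192 + 0 = 27072. Thus E[τ] = E[X_τ^2] − E[M_τ] = 27072 − 19881 = 7191 = 141(192 − 141) = 7191.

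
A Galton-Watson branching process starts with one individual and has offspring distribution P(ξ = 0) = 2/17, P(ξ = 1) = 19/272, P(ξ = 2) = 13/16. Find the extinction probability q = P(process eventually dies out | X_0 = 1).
q = 32/221

The pgf is f(s) = 2/17 + 19/272·s + 13/16·s². The extinction probability q is the smallest fixed point of f in [0, 1]. Setting s = f(s):
  13/16·s² + (19/272 − 1)·s + 2/17 = 0
  13/16·s² − (2/17 + 13/16)·s + 2/17 = 0
which factors as (s − 1)·(13/16·s − 2/17) = 0, giving roots s = 1 and s = (2/17)/(13/16) = 32/221.
Mean offspring μ = 19/272 + 2·13/16 = 461/272 > 1 (supercritical), so q < 1. The extinction probability is the smaller root: q = (2/17)/(13/16) = 32/221.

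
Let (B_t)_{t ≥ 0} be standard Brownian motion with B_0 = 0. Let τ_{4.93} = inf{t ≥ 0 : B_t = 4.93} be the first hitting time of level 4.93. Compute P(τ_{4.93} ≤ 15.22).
P(τ_{4.93} ≤ 15.22) = 2(1 − Φ(4.93/√15.22)) = 2(1 − Φ(1.2637)) ≈ 0.2063

By the reflection principle for standard BM, P(τ_b ≤ t) = 2 · P(B_t ≥ b). Since B_t ~ N(0, t), P(B_t ≥ 4.93) = 1 − Φ(4.93/√t) = 1 − Φ(4.93/√15.22) = 1 − Φ(1.2637) ≈ 0.10317. Doubling: P(τ_{4.93} ≤ 15.22) ≈ 2 · 0.10317 = 0.20634 ≈ 0.2063.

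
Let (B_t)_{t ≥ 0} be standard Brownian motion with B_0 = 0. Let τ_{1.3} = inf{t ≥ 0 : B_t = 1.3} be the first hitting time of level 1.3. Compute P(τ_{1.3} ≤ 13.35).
P(τ_{1.3} ≤ 13.35) = 2(1 − Φ(1.3/√13.35)) = 2(1 − Φ(0.3558)) ≈ 0.7220

By the reflection principle for standard BM, P(τ_b ≤ t) = 2 · P(B_t ≥ b). Since B_t ~ N(0, t), P(B_t ≥ 1.3) = 1 − Φ(1.3/√t) = 1 − Φ(1.3/√13.35) = 1 − Φ(0.3558) ≈ 0.36100. Doubling: P(τ_{1.3} ≤ 13.35) ≈ 2 · 0.36100 = 0.72200 ≈ 0.7220.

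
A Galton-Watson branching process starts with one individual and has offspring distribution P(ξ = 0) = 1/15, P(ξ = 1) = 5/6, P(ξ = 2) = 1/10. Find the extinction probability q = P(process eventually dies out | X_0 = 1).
q = 2/3

The pgf is f(s) = 1/15 + 5/6·s + 1/10·s². The extinction probability q is the smallest fixed point of f in [0, 1]. Setting s = f(s):
  1/10·s² + (5/6 − 1)·s + 1/15 = 0
  1/10·s² − (1/15 + 1/10)·s + 1/15 = 0
which factors as (s − 1)·(1/10·s − 1/15) = 0, giving roots s = 1 and s = (1/15)/(1/10) = 2/3.
Mean offspring μ = 5/6 + 2·1/10 = 31/30 > 1 (supercritical), so q < 1. The extinction probability is the smaller root: q = (1/15)/(1/10) = 2/3.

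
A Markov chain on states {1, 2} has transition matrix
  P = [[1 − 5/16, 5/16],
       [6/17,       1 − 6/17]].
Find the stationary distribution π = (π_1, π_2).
π_1 = 96/181, π_2 = 85/181

Solve πP = π with π_1 + π_2 = 1. From πP = π: π_1 · (1 − 5/16) + π_2 · 6/17 = π_1 ⇒ π_2 · 6/17 = π_1 · 5/16 ⇒ π_2/π_1 = (5/16)/(6/17) = 85/96. Together with π_1 + π_2 = 1:
  π_1 = (6/17)/(5/16 + 6/17) = (6/17)/(181/272) = 96/181,
  π_2 = (5/16)/(5/16 + 6/17) = (5/16)/(181/272) = 85/181.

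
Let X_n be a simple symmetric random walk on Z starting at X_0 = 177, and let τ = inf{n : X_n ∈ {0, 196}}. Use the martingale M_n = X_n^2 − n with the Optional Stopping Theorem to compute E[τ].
E[τ] = 3363

M_n = X_n^2 − n is a martingale (since E[X_{n+1}^2 | F_n] = X_n^2 + 1). By OST (τ has finite mean in a bounded region), E[M_τ] = E[M_0] = X_0^2 − 0 = 177^2 = 31329. Also E[M_τ] = E[X_τ^2] − E[τ]. The walk exits at 0 or 196, with P(hit 196 first) = 177/196, so E[X_τ^2] = 196^2 · 177/196 + 0 = 34692. Thus E[τ] = E[X_τ^2] − E[M_τ] = 34692 − 31329 = 3363 = 177(196 − 177) = 3363.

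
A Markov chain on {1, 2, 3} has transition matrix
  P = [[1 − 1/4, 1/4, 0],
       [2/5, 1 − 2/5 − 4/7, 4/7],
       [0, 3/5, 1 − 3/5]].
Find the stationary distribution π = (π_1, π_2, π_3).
π = (168/373, 105/373, 100/373)

This is a birth-death chain on three states, which satisfies detailed balance: π_1 · P_{12} = π_2 · P_{21} and π_2 · P_{23} = π_3 · P_{32}.
From π_1 · 1/4 = π_2 · 2/5: π_2/π_1 = (1/4)/(2/5) = 5/8.
From π_2 · 4/7 = π_3 · 3/5: π_3/π_2 = (4/7)/(3/5) = 20/21.
Take π_1 proportional to 1; then unnormalized π = (1, 5/8, 25/42). Normalize by dividing by the sum 373/168:
  π = (168/373, 105/373, 100/373).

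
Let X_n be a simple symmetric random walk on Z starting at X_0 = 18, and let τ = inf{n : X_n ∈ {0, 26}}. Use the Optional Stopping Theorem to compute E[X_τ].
E[X_τ] = 18

X_n is a martingale and τ is a bounded-mean stopping time (indeed τ is finite a.s. with bounded expectation since the walk is in a bounded region). By the OST, E[X_τ] = E[X_0] = 18. Equivalently: E[X_τ] = 26 · P(hit 26 first) + 0 · P(hit 0 first) = 26 · (18/26) = 18.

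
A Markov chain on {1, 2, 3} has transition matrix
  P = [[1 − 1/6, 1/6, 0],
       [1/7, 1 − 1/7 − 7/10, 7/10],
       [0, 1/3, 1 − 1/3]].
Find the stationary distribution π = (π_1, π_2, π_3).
π = (60/277, 70/277, 147/277)

This is a birth-death chain on three states, which satisfies detailed balance: π_1 · P_{12} = π_2 · P_{21} and π_2 · P_{23} = π_3 · P_{32}.
From π_1 · 1/6 = π_2 · 1/7: π_2/π_1 = (1/6)/(1/7) = 7/6.
From π_2 · 7/10 = π_3 · 1/3: π_3/π_2 = (7/10)/(1/3) = 21/10.
Take π_1 proportional to 1; then unnormalized π = (1, 7/6, 49/20). Normalize by dividing by the sum 277/60:
  π = (60/277, 70/277, 147/277).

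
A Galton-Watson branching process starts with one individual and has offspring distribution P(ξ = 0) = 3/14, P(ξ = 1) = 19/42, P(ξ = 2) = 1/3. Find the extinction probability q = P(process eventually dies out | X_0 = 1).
q = 9/14

The pgf is f(s) = 3/14 + 19/42·s + 1/3·s². The extinction probability q is the smallest fixed point of f in [0, 1]. Setting s = f(s):
  1/3·s² + (19/42 − 1)·s + 3/14 = 0
  1/3·s² − (3/14 + 1/3)·s + 3/14 = 0
which factors as (s − 1)·(1/3·s − 3/14) = 0, giving roots s = 1 and s = (3/14)/(1/3) = 9/14.
Mean offspring μ = 19/42 + 2·1/3 = 47/42 > 1 (supercritical), so q < 1. The extinction probability is the smaller root: q = (3/14)/(1/3) = 9/14.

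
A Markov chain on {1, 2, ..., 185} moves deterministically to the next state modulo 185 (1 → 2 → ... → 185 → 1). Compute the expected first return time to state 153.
E[T_153 | X_0 = 153] = 185

The chain cycles deterministically, so starting at state 153 it returns in exactly 185 steps. Equivalently, the stationary distribution is uniform π_j = 1/185 for every state j, so by Kac's formula E[T_153] = 1/π_153 = 185.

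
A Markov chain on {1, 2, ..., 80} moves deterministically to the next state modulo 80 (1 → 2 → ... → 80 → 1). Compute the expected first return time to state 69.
E[T_69 | X_0 = 69] = 80

The chain cycles deterministically, so starting at state 69 it returns in exactly 80 steps. Equivalently, the stationary distribution is uniform π_j = 1/80 for every state j, so by Kac's formula E[T_69] = 1/π_69 = 80.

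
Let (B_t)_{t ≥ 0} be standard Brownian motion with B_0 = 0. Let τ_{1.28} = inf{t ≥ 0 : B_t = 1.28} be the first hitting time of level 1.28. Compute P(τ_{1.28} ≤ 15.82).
P(τ_{1.28} ≤ 15.82) = 2(1 − Φ(1.28/√15.82)) = 2(1 − Φ(0.3218)) ≈ 0.7476

By the reflection principle for standard BM, P(τ_b ≤ t) = 2 · P(B_t ≥ b). Since B_t ~ N(0, t), P(B_t ≥ 1.28) = 1 − Φ(1.28/√t) = 1 − Φ(1.28/√15.82) = 1 − Φ(0.3218) ≈ 0.37380. Doubling: P(τ_{1.28} ≤ 15.82) ≈ 2 · 0.37380 = 0.74760 ≈ 0.7476.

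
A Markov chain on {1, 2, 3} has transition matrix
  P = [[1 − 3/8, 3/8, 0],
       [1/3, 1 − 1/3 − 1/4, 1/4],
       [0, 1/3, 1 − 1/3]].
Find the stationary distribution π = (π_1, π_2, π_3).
π = (32/95, 36/95, 27/95)

This is a birth-death chain on three states, which satisfies detailed balance: π_1 · P_{12} = π_2 · P_{21} and π_2 · P_{23} = π_3 · P_{32}.
From π_1 · 3/8 = π_2 · 1/3: π_2/π_1 = (3/8)/(1/3) = 9/8.
From π_2 · 1/4 = π_3 · 1/3: π_3/π_2 = (1/4)/(1/3) = 3/4.
Take π_1 proportional to 1; then unnormalized π = (1, 9/8, 27/32). Normalize by dividing by the sum 95/32:
  π = (32/95, 36/95, 27/95).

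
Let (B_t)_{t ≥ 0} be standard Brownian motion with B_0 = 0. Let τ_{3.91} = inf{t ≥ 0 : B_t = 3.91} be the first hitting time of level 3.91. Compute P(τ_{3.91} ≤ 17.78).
P(τ_{3.91} ≤ 17.78) = 2(1 − Φ(3.91/√17.78)) = 2(1 − Φ(0.9273)) ≈ 0.3538

By the reflection principle for standard BM, P(τ_b ≤ t) = 2 · P(B_t ≥ b). Since B_t ~ N(0, t), P(B_t ≥ 3.91) = 1 − Φ(3.91/√t) = 1 − Φ(3.91/√17.78) = 1 − Φ(0.9273) ≈ 0.17689. Doubling: P(τ_{3.91} ≤ 17.78) ≈ 2 · 0.17689 = 0.35378 ≈ 0.3538.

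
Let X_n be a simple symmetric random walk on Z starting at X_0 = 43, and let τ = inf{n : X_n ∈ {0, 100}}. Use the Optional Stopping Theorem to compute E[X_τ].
E[X_τ] = 43

X_n is a martingale and τ is a bounded-mean stopping time (indeed τ is finite a.s. with bounded expectation since the walk is in a bounded region). By the OST, E[X_τ] = E[X_0] = 43. Equivalently: E[X_τ] = 100 · P(hit 100 first) + 0 · P(hit 0 first) = 100 · (43/100) = 43.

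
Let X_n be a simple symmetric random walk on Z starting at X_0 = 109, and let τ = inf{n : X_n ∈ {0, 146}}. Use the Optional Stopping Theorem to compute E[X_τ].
E[X_τ] = 109

X_n is a martingale and τ is a bounded-mean stopping time (indeed τ is finite a.s. with bounded expectation since the walk is in a bounded region). By the OST, E[X_τ] = E[X_0] = 109. Equivalently: E[X_τ] = 146 · P(hit 146 first) + 0 · P(hit 0 first) = 146 · (109/146) = 109.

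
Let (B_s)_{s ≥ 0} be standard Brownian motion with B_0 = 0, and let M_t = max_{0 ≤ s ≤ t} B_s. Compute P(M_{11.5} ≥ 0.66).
P(M_{11.5} ≥ 0.66) = 2·P(B_{11.5} ≥ 0.66) = 2(1 − Φ(0.66/√11.5)) ≈ 0.8457

By the reflection principle for Brownian motion, P(M_t ≥ a) = 2 · P(B_t ≥ a) for a ≥ 0. Since B_t ~ N(0, t), P(B_t ≥ 0.66) = 1 − Φ(0.66/√t) = 1 − Φ(0.66/√11.5) = 1 − Φ(0.1946). So
  P(M_{11.5} ≥ 0.66) = 2(1 − Φ(0.1946)) ≈ 0.8457.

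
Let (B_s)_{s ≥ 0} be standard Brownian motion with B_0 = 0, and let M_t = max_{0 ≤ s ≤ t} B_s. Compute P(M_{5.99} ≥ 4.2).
P(M_{5.99} ≥ 4.2) = 2·P(B_{5.99} ≥ 4.2) = 2(1 − Φ(4.2/√5.99)) ≈ 0.0861

By the reflection principle for Brownian motion, P(M_t ≥ a) = 2 · P(B_t ≥ a) for a ≥ 0. Since B_t ~ N(0, t), P(B_t ≥ 4.2) = 1 − Φ(4.2/√t) = 1 − Φ(4.2/√5.99) = 1 − Φ(1.7161). So
  P(M_{5.99} ≥ 4.2) = 2(1 − Φ(1.7161)) ≈ 0.0861.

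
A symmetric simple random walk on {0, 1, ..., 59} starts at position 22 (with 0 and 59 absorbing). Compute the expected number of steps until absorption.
E[τ | X_0 = 22] = 814

Let v_k = E[τ | X_0 = k]. Boundary: v_0 = v_59 = 0. Recurrence: v_k = 1 + (v_{k-1} + v_{k+1})/2 for 1 ≤ k ≤ 58. The particular solution to v_k − (v_{k-1} + v_{k+1})/2 = 1 is v_k = −k^2. Adding homogeneous solution A + B k and matching boundaries gives v_k = k (59 − k). Substituting k = 22: v_22 = 22 · 37 = 814.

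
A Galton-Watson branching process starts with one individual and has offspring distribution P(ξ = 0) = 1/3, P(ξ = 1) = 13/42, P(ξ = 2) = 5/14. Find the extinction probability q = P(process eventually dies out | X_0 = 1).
q = 14/15

The pgf is f(s) = 1/3 + 13/42·s + 5/14·s². The extinction probability q is the smallest fixed point of f in [0, 1]. Setting s = f(s):
  5/14·s² + (13/42 − 1)·s + 1/3 = 0
  5/14·s² − (1/3 + 5/14)·s + 1/3 = 0
which factors as (s − 1)·(5/14·s − 1/3) = 0, giving roots s = 1 and s = (1/3)/(5/14) = 14/15.
Mean offspring μ = 13/42 + 2·5/14 = 43/42 > 1 (supercritical), so q < 1. The extinction probability is the smaller root: q = (1/3)/(5/14) = 14/15.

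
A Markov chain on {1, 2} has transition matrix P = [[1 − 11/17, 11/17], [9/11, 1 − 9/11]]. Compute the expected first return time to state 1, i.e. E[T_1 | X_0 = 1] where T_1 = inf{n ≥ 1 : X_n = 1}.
E[T_1 | X_0 = 1] = 1/π_1 = 274/153

For an irreducible recurrent Markov chain with stationary distribution π, E[T_i | X_0 = i] = 1/π_i (Kac's formula). Here π_1 = (9/11)/(11/17 + 9/11) = (9/11)/(274/187) = 153/274, so E[T_1 | X_0 = 1] = 1/π_1 = (11/17 + 9/11)/(9/11) = (274/187)/(9/11) = 274/153.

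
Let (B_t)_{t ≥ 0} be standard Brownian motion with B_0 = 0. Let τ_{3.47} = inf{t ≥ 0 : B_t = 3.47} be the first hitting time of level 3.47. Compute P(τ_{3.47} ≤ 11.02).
P(τ_{3.47} ≤ 11.02) = 2(1 − Φ(3.47/√11.02)) = 2(1 − Φ(1.0453)) ≈ 0.2959

By the reflection principle for standard BM, P(τ_b ≤ t) = 2 · P(B_t ≥ b). Since B_t ~ N(0, t), P(B_t ≥ 3.47) = 1 − Φ(3.47/√t) = 1 − Φ(3.47/√11.02) = 1 − Φ(1.0453) ≈ 0.14794. Doubling: P(τ_{3.47} ≤ 11.02) ≈ 2 · 0.14794 = 0.29588 ≈ 0.2959.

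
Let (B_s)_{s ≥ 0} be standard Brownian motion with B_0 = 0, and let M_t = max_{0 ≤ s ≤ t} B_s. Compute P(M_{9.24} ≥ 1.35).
P(M_{9.24} ≥ 1.35) = 2·P(B_{9.24} ≥ 1.35) = 2(1 − Φ(1.35/√9.24)) ≈ 0.6570

By the reflection principle for Brownian motion, P(M_t ≥ a) = 2 · P(B_t ≥ a) for a ≥ 0. Since B_t ~ N(0, t), P(B_t ≥ 1.35) = 1 − Φ(1.35/√t) = 1 − Φ(1.35/√9.24) = 1 − Φ(0.4441). So
  P(M_{9.24} ≥ 1.35) = 2(1 − Φ(0.4441)) ≈ 0.6570.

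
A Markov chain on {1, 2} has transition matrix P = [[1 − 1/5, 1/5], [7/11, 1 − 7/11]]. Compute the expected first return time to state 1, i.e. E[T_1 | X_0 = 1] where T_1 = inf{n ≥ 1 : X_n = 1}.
E[T_1 | X_0 = 1] = 1/π_1 = 46/35

For an irreducible recurrent Markov chain with stationary distribution π, E[T_i | X_0 = i] = 1/π_i (Kac's formula). Here π_1 = (7/11)/(1/5 + 7/11) = (7/11)/(46/55) = 35/46, so E[T_1 | X_0 = 1] = 1/π_1 = (1/5 + 7/11)/(7/11) = (46/55)/(7/11) = 46/35.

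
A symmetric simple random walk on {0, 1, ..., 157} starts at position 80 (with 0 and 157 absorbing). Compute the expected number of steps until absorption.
E[τ | X_0 = 80] = 6160

Let v_k = E[τ | X_0 = k]. Boundary: v_0 = v_157 = 0. Recurrence: v_k = 1 + (v_{k-1} + v_{k+1})/2 for 1 ≤ k ≤ 156. The particular solution to v_k − (v_{k-1} + v_{k+1})/2 = 1 is v_k = −k^2. Adding homogeneous solution A + B k and matching boundaries gives v_k = k (157 − k). Substituting k = 80: v_80 = 80 · 77 = 6160.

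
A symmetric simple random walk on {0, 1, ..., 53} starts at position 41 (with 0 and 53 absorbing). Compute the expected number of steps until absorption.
E[τ | X_0 = 41] = 492

Let v_k = E[τ | X_0 = k]. Boundary: v_0 = v_53 = 0. Recurrence: v_k = 1 + (v_{k-1} + v_{k+1})/2 for 1 ≤ k ≤ 52. The particular solution to v_k − (v_{k-1} + v_{k+1})/2 = 1 is v_k = −k^2. Adding homogeneous solution A + B k and matching boundaries gives v_k = k (53 − k). Substituting k = 41: v_41 = 41 · 12 = 492.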